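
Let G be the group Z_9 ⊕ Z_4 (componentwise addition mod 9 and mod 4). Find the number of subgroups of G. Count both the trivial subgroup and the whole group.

9

|G| = 36, so by Lagrange every subgroup order divides 36. Divisors: 1, 2, 3, 4, 6, 9, 12, 18, 36.
Subgroups by order — order 1: 1; order 2: 1; order 3: 1; order 4: 1; order 6: 1; order 9: 1; order 12: 1; order 18: 1; order 36: 1.
Total: 1 + 1 + 1 + 1 + 1 + 1 + 1 + 1 + 1 = 9.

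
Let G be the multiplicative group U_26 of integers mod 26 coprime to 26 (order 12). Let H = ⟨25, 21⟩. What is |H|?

4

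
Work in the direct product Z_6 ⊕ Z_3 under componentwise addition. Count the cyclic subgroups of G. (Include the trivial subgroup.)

Each element a generates a cyclic subgroup ⟨a⟩; distinct elements may generate the same one (a cyclic group of order d has φ(d) generators).
Cyclic subgroups by order — order 1: 1; order 2: 1; order 3: 4; order 6: 4.
Total: 10.

10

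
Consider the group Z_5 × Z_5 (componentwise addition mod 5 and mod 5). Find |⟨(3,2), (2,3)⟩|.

5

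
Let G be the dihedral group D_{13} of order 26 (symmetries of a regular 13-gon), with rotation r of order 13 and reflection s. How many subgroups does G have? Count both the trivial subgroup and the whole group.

|G| = 26, so by Lagrange every subgroup order divides 26. Divisors: 1, 2, 13, 26.
Subgroups by order — order 1: 1; order 2: 13; order 13: 1; order 26: 1.
Total: 1 + 13 + 1 + 1 = 16.

16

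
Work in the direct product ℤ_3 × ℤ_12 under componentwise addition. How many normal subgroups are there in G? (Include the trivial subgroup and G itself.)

G is abelian, so every subgroup is normal.
G has 18 subgroups in total, hence 18 normal subgroups.

18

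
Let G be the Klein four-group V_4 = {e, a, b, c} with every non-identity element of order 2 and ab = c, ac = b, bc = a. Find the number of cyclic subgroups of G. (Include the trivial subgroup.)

4

Each element a generates a cyclic subgroup ⟨a⟩; distinct elements may generate the same one (a cyclic group of order d has φ(d) generators).
Cyclic subgroups by order — order 1: 1; order 2: 3.
Total: 4.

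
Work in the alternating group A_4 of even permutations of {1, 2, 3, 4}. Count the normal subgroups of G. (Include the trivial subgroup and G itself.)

G has 10 subgroups. Checking conjugation-invariance by order — order 1: 1/1 normal; order 2: 0/3 normal; order 3: 0/4 normal; order 4: 1/1 normal; order 12: 1/1 normal.
Total normal subgroups: 3.

3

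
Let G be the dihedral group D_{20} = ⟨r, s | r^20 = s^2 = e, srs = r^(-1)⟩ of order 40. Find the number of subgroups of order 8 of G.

|G| = 40 and 8 | 40, so subgroups of order 8 are possible by Lagrange.
The subgroups of order 8 are: {e, r^5, r^10, r^15, s, r^5s, r^10s, r^15s}; {e, r^5, r^10, r^15, rs, r^6s, r^11s, r^16s}; {e, r^5, r^10, r^15, r^2s, r^7s, r^12s, r^17s}; {e, r^5, r^10, r^15, r^3s, r^8s, r^13s, r^18s}; … (5 in all).
So G has 5 subgroups of order 8.

5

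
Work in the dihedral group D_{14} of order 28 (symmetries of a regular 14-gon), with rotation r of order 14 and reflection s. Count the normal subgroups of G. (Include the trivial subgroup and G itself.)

7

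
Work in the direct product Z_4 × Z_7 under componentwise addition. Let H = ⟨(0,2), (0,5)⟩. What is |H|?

7

|⟨(0,2)⟩| = 7 and |⟨(0,5)⟩| = 7, so |H| is a multiple of lcm(7, 7) = 7 and divides |G| = 28.
Closing under the operation: H = {(0,0), (0,1), (0,2), (0,3), (0,4), (0,5), (0,6)}, so |H| = 7.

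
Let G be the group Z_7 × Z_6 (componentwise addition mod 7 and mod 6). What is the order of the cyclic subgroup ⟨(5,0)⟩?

7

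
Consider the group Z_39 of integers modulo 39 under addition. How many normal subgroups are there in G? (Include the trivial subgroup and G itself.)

G is abelian, so every subgroup is normal.
G has 4 subgroups in total, hence 4 normal subgroups.

4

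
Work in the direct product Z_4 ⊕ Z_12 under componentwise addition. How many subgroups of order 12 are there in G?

7

|G| = 48 and 12 | 48, so subgroups of order 12 are possible by Lagrange.
The subgroups of order 12 are: {(0,0), (0,1), (0,2), (0,3), (0,4), (0,5), (0,6), (0,7), (0,8), (0,9), (0,10), (0,11)}; {(0,0), (0,2), (0,4), (0,6), (0,8), (0,10), (2,0), (2,2), (2,4), (2,6), (2,8), (2,10)}; {(0,0), (0,2), (0,4), (0,6), (0,8), (0,10), (2,1), (2,3), (2,5), (2,7), (2,9), (2,11)}; {(0,0), (0,4), (0,8), (1,0), (1,4), (1,8), (2,0), (2,4), (2,8), (3,0), (3,4), (3,8)}; … (7 in all).
So G has 7 subgroups of order 12.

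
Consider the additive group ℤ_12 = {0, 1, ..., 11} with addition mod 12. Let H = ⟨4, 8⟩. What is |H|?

|⟨4⟩| = 3 and |⟨8⟩| = 3, so |H| is a multiple of lcm(3, 3) = 3 and divides |G| = 12.
Closing under the operation: H = {0, 4, 8}, so |H| = 3.

3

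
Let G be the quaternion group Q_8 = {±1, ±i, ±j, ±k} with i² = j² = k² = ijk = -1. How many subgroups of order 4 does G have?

3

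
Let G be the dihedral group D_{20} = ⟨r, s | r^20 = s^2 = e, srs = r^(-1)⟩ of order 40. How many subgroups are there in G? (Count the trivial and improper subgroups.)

|G| = 40, so by Lagrange every subgroup order divides 40. Divisors: 1, 2, 4, 5, 8, 10, 20, 40.
Subgroups by order — order 1: 1; order 2: 21; order 4: 11; order 5: 1; order 8: 5; order 10: 5; order 20: 3; order 40: 1.
Total: 1 + 21 + 11 + 1 + 5 + 5 + 3 + 1 = 48.

48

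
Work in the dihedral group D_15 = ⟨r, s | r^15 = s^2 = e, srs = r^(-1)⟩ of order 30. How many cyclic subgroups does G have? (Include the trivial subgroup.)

19

Each element a generates a cyclic subgroup ⟨a⟩; distinct elements may generate the same one (a cyclic group of order d has φ(d) generators).
Cyclic subgroups by order — order 1: 1; order 2: 15; order 3: 1; order 5: 1; order 15: 1.
Total: 19.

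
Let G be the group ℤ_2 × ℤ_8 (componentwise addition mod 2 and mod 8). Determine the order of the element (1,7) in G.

8

The order of (1,7) in Z_2 × Z_8 is lcm(ord(1) in Z_2, ord(7) in Z_8).
ord(1) = 2 and ord(7) = 8, so |⟨(1,7)⟩| = lcm(2, 8) = 8.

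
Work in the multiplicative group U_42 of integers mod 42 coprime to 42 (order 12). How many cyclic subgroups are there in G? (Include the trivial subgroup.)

A cyclic subgroup of order d is generated by each of its φ(d) elements of order d, so the cyclic subgroups of order d number (#elements of order d)/φ(d).
Cyclic subgroups by order — order 1: 1; order 2: 3; order 3: 1; order 6: 3.
Total: 8.

8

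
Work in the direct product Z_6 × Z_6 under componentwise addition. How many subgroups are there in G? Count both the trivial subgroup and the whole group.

30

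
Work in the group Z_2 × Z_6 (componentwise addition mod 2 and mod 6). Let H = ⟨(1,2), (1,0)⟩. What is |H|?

|⟨(1,2)⟩| = 6 and |⟨(1,0)⟩| = 2, so |H| is a multiple of lcm(6, 2) = 6 and divides |G| = 12.
Closing under the operation: H = {(0,0), (0,2), (0,4), (1,0), (1,2), (1,4)}, so |H| = 6.

6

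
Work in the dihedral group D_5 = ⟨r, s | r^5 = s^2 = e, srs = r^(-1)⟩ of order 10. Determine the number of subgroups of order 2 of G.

5

|G| = 10 and 2 | 10, so subgroups of order 2 are possible by Lagrange.
The subgroups of order 2 are: {e, r^2s}; {e, r^3s}; {e, r^4s}; {e, rs}; … (5 in all).
So G has 5 subgroups of order 2.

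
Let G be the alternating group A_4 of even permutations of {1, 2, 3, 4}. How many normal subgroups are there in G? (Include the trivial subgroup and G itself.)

3

G has 10 subgroups. Checking conjugation-invariance by order — order 1: 1/1 normal; order 2: 0/3 normal; order 3: 0/4 normal; order 4: 1/1 normal; order 12: 1/1 normal.
Total normal subgroups: 3.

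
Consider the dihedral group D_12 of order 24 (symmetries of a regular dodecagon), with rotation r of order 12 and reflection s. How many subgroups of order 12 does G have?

3

|G| = 24 and 12 | 24, so subgroups of order 12 are possible by Lagrange.
The subgroups of order 12 are: {e, r, r^2, r^3, r^4, r^5, r^6, r^7, r^8, r^9, r^10, r^11}; {e, r^2, r^4, r^6, r^8, r^10, s, r^2s, r^4s, r^6s, r^8s, r^10s}; {e, r^2, r^4, r^6, r^8, r^10, rs, r^3s, r^5s, r^7s, r^9s, r^11s}.
So G has 3 subgroups of order 12.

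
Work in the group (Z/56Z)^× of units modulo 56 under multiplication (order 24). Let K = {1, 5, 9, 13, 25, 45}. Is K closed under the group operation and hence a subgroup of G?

Yes

|K| = 6 divides |G| = 24, consistent with Lagrange.
K contains the identity, every element's inverse is in K, and K is closed under ·: it is a subgroup.
In fact K = ⟨45⟩.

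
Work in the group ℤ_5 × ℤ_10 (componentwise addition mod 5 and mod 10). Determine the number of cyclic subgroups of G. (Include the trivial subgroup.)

A cyclic subgroup of order d is generated by each of its φ(d) elements of order d, so the cyclic subgroups of order d number (#elements of order d)/φ(d).
Cyclic subgroups by order — order 1: 1; order 2: 1; order 5: 6; order 10: 6.
Total: 14.

14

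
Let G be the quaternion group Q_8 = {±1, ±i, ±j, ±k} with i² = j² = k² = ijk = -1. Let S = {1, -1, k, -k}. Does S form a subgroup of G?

Yes

|S| = 4 divides |G| = 8, consistent with Lagrange.
S contains the identity, every element's inverse is in S, and S is closed under ·: it is a subgroup.
In fact S = ⟨-k⟩.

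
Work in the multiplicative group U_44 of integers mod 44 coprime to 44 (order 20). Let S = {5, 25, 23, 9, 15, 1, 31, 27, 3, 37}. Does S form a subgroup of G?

|S| = 10 divides |G| = 20, consistent with Lagrange.
S contains the identity, every element's inverse is in S, and S is closed under ·: it is a subgroup.
In fact S = ⟨3⟩.

Yes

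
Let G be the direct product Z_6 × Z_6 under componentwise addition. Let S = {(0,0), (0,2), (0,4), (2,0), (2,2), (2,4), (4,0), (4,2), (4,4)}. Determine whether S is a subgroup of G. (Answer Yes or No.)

Yes

|S| = 9 divides |G| = 36, consistent with Lagrange.
S contains the identity, every element's inverse is in S, and S is closed under +: it is a subgroup.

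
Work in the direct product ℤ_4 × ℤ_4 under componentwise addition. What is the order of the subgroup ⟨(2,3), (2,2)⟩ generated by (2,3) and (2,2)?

8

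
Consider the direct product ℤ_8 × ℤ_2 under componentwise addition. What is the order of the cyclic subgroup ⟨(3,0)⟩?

The order of (3,0) in Z_8 × Z_2 is lcm(ord(3) in Z_8, ord(0) in Z_2).
ord(3) = 8 and ord(0) = 1, so |⟨(3,0)⟩| = lcm(8, 1) = 8.

8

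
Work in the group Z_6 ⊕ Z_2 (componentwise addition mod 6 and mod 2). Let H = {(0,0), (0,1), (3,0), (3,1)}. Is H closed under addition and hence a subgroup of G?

Yes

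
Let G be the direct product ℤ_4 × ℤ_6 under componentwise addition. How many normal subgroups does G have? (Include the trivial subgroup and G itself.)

G is abelian, so every subgroup is normal.
G has 16 subgroups in total, hence 16 normal subgroups.

16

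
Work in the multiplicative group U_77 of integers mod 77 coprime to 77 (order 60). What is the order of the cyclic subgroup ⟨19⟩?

Compute successive powers of 19 mod 77: 19, 53, 6, 37, 10, 36, 68, 60, …; 19^30 ≡ 1 (mod 77).
So |⟨19⟩| = 30.

30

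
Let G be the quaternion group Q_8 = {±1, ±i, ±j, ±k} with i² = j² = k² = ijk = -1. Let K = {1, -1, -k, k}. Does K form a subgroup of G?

|K| = 4 divides |G| = 8, consistent with Lagrange.
K contains the identity, every element's inverse is in K, and K is closed under ·: it is a subgroup.
In fact K = ⟨-k⟩.

Yes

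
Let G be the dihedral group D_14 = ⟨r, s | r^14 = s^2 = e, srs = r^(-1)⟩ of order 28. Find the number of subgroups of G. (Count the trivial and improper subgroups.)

28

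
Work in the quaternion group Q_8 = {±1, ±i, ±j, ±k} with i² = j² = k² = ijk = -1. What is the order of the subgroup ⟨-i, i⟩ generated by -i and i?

4

|⟨-i⟩| = 4 and |⟨i⟩| = 4, so |H| is a multiple of lcm(4, 4) = 4 and divides |G| = 8.
Closing under the operation: H = {1, -1, i, -i}, so |H| = 4.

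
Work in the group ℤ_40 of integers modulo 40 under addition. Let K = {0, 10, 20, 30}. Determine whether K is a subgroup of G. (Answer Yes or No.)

Yes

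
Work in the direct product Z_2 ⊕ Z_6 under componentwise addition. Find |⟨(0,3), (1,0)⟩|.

4

|⟨(0,3)⟩| = 2 and |⟨(1,0)⟩| = 2, so |H| is a multiple of lcm(2, 2) = 2 and divides |G| = 12.
Closing under the operation: H = {(0,0), (0,3), (1,0), (1,3)}, so |H| = 4.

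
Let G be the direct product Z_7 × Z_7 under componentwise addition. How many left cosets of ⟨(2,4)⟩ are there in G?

|⟨(2,4)⟩| = 7 and |G| = 49.
By Lagrange, [G : H] = |G|/|H| = 49/7 = 7.

7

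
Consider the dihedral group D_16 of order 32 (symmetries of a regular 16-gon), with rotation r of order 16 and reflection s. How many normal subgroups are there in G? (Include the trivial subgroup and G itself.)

8

G has 36 subgroups. Checking conjugation-invariance by order — order 1: 1/1 normal; order 2: 1/17 normal; order 4: 1/9 normal; order 8: 1/5 normal; order 16: 3/3 normal; order 32: 1/1 normal.
Total normal subgroups: 8.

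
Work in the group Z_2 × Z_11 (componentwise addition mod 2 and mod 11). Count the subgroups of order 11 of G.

1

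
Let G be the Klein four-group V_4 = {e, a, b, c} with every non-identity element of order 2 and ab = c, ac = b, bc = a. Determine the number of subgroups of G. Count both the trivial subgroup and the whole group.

|G| = 4, so by Lagrange every subgroup order divides 4. Divisors: 1, 2, 4.
Subgroups by order — order 1: 1; order 2: 3; order 4: 1.
Total: 1 + 3 + 1 = 5.

5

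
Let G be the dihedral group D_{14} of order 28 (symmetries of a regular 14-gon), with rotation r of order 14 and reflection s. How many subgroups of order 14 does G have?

3

|G| = 28 and 14 | 28, so subgroups of order 14 are possible by Lagrange.
The subgroups of order 14 are: {e, r, r^2, r^3, r^4, r^5, r^6, r^7, r^8, r^9, r^10, r^11, r^12, r^13}; {e, r^2, r^4, r^6, r^8, r^10, r^12, s, r^2s, r^4s, r^6s, r^8s, r^10s, r^12s}; {e, r^2, r^4, r^6, r^8, r^10, r^12, rs, r^3s, r^5s, r^7s, r^9s, r^11s, r^13s}.
So G has 3 subgroups of order 14.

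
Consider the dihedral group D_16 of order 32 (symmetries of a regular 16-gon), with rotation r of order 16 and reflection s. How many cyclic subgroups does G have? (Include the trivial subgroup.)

A cyclic subgroup of order d is generated by each of its φ(d) elements of order d, so the cyclic subgroups of order d number (#elements of order d)/φ(d).
Cyclic subgroups by order — order 1: 1; order 2: 17; order 4: 1; order 8: 1; order 16: 1.
Total: 21.

21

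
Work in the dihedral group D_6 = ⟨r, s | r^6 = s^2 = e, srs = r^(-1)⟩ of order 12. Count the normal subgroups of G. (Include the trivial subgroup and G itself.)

7

G has 16 subgroups. Checking conjugation-invariance by order — order 1: 1/1 normal; order 2: 1/7 normal; order 3: 1/1 normal; order 4: 0/3 normal; order 6: 3/3 normal; order 12: 1/1 normal.
Total normal subgroups: 7.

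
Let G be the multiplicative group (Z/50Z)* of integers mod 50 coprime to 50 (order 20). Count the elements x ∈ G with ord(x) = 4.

2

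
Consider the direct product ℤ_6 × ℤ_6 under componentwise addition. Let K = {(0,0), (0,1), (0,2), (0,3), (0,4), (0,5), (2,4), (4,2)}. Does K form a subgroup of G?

No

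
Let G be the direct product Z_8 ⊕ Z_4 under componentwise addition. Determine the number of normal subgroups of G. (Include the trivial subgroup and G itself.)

22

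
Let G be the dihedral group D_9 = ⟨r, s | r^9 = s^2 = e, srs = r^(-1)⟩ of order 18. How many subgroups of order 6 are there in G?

3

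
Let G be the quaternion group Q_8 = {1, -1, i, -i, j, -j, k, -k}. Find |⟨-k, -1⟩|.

4

|⟨-k⟩| = 4 and |⟨-1⟩| = 2, so |H| is a multiple of lcm(4, 2) = 4 and divides |G| = 8.
Closing under the operation: H = {1, -1, k, -k}, so |H| = 4.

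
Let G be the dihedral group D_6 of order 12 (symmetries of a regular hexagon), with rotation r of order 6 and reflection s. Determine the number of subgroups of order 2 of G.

7

|G| = 12 and 2 | 12, so subgroups of order 2 are possible by Lagrange.
The subgroups of order 2 are: {e, r^2s}; {e, r^3}; {e, r^3s}; {e, r^4s}; … (7 in all).
So G has 7 subgroups of order 2.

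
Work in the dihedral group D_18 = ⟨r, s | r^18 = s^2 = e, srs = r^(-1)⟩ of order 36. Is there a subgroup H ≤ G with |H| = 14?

14 does not divide |G| = 36, so by Lagrange no subgroup of order 14 exists.

No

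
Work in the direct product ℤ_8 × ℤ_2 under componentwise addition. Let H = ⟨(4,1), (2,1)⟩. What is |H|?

8

|⟨(4,1)⟩| = 2 and |⟨(2,1)⟩| = 4, so |H| is a multiple of lcm(2, 4) = 4 and divides |G| = 16.
Closing under the operation: H = {(0,0), (0,1), (2,0), (2,1), (4,0), (4,1), (6,0), (6,1)}, so |H| = 8.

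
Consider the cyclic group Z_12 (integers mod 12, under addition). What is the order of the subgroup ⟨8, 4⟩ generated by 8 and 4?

3

|⟨8⟩| = 3 and |⟨4⟩| = 3, so |H| is a multiple of lcm(3, 3) = 3 and divides |G| = 12.
Closing under the operation: H = {0, 4, 8}, so |H| = 3.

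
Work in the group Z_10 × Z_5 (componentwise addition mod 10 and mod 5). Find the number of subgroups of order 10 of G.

|G| = 50 and 10 | 50, so subgroups of order 10 are possible by Lagrange.
The subgroups of order 10 are: {(0,0), (0,1), (0,2), (0,3), (0,4), (5,0), (5,1), (5,2), (5,3), (5,4)}; {(0,0), (1,0), (2,0), (3,0), (4,0), (5,0), (6,0), (7,0), (8,0), (9,0)}; {(0,0), (1,1), (2,2), (3,3), (4,4), (5,0), (6,1), (7,2), (8,3), (9,4)}; {(0,0), (1,2), (2,4), (3,1), (4,3), (5,0), (6,2), (7,4), (8,1), (9,3)}; … (6 in all).
So G has 6 subgroups of order 10.

6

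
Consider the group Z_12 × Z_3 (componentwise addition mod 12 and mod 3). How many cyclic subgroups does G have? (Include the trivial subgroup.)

Each element a generates a cyclic subgroup ⟨a⟩; distinct elements may generate the same one (a cyclic group of order d has φ(d) generators).
Cyclic subgroups by order — order 1: 1; order 2: 1; order 3: 4; order 4: 1; order 6: 4; order 12: 4.
Total: 15.

15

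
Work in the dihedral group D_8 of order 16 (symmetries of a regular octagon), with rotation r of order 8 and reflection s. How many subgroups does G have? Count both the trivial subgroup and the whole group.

|G| = 16, so by Lagrange every subgroup order divides 16. Divisors: 1, 2, 4, 8, 16.
Subgroups by order — order 1: 1; order 2: 9; order 4: 5; order 8: 3; order 16: 1.
Total: 1 + 9 + 5 + 3 + 1 = 19.

19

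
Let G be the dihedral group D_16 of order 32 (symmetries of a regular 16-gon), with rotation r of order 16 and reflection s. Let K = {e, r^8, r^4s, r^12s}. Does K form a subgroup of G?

|K| = 4 divides |G| = 32, consistent with Lagrange.
K contains the identity, every element's inverse is in K, and K is closed under ·: it is a subgroup.

Yes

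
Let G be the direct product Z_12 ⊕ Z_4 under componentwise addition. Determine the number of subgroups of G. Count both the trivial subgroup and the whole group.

|G| = 48, so by Lagrange every subgroup order divides 48. Divisors: 1, 2, 3, 4, 6, 8, 12, 16, 24, 48.
Subgroups by order — order 1: 1; order 2: 3; order 3: 1; order 4: 7; order 6: 3; order 8: 3; order 12: 7; order 16: 1; order 24: 3; order 48: 1.
Total: 1 + 3 + 1 + 7 + 3 + 3 + 7 + 1 + 3 + 1 = 30.

30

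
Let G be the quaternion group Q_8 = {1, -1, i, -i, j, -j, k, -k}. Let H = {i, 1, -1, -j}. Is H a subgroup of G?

No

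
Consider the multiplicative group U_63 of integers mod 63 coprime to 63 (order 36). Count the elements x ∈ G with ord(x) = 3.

The elements of order 3 are: 4, 16, 22, 25, 37, 43, 46, 58.
That's 8.

8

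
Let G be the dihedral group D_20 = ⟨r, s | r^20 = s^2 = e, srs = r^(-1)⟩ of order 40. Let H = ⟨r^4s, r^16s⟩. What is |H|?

|⟨r^4s⟩| = 2 and |⟨r^16s⟩| = 2, so |H| is a multiple of lcm(2, 2) = 2 and divides |G| = 40.
Closing under the operation: H = {e, r^4, r^8, r^12, r^16, s, r^4s, r^8s, r^12s, r^16s}, so |H| = 10.

10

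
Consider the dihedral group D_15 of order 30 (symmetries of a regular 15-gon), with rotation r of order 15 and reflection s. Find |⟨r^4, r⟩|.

15

|⟨r^4⟩| = 15 and |⟨r⟩| = 15, so |H| is a multiple of lcm(15, 15) = 15 and divides |G| = 30.
Closing under the operation: H = {e, r, r^2, r^3, r^4, r^5, r^6, r^7, r^8, r^9, r^10, r^11, r^12, r^13, r^14}, so |H| = 15.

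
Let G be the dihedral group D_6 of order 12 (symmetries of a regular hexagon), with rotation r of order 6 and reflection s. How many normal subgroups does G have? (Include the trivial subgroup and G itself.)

7

G has 16 subgroups. Checking conjugation-invariance by order — order 1: 1/1 normal; order 2: 1/7 normal; order 3: 1/1 normal; order 4: 0/3 normal; order 6: 3/3 normal; order 12: 1/1 normal.
Total normal subgroups: 7.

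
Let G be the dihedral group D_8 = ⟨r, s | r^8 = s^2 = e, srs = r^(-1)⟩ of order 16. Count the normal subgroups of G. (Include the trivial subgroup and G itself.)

7

G has 19 subgroups. Checking conjugation-invariance by order — order 1: 1/1 normal; order 2: 1/9 normal; order 4: 1/5 normal; order 8: 3/3 normal; order 16: 1/1 normal.
Total normal subgroups: 7.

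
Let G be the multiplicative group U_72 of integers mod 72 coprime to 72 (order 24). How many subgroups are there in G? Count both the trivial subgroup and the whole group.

32

|G| = 24, so by Lagrange every subgroup order divides 24. Divisors: 1, 2, 3, 4, 6, 8, 12, 24.
Subgroups by order — order 1: 1; order 2: 7; order 3: 1; order 4: 7; order 6: 7; order 8: 1; order 12: 7; order 24: 1.
Total: 1 + 7 + 1 + 7 + 7 + 1 + 7 + 1 = 32.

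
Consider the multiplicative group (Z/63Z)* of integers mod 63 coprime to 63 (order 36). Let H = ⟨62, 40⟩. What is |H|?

|⟨62⟩| = 2 and |⟨40⟩| = 6, so |H| is a multiple of lcm(2, 6) = 6 and divides |G| = 36.
Closing under the operation: H = {1, 5, 8, 11, 23, 25, 38, 40, 52, 55, 58, 62}, so |H| = 12.

12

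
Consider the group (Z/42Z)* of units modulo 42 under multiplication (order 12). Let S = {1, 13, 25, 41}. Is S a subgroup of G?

No

25 ∈ S but its inverse 37 ∉ S, so S is not a subgroup.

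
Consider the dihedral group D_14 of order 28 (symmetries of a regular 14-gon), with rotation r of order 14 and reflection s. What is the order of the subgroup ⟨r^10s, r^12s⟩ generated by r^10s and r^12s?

14

|⟨r^10s⟩| = 2 and |⟨r^12s⟩| = 2, so |H| is a multiple of lcm(2, 2) = 2 and divides |G| = 28.
Closing under the operation: H = {e, r^2, r^4, r^6, r^8, r^10, r^12, s, r^2s, r^4s, r^6s, r^8s, r^10s, r^12s}, so |H| = 14.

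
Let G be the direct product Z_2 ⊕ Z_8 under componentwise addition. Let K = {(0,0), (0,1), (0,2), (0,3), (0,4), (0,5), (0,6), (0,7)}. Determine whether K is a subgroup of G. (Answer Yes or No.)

Yes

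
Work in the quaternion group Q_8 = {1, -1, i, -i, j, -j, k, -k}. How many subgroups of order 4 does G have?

3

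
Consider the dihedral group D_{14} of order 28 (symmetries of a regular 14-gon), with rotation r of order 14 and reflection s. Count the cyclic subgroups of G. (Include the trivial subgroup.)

A cyclic subgroup of order d is generated by each of its φ(d) elements of order d, so the cyclic subgroups of order d number (#elements of order d)/φ(d).
Cyclic subgroups by order — order 1: 1; order 2: 15; order 7: 1; order 14: 1.
Total: 18.

18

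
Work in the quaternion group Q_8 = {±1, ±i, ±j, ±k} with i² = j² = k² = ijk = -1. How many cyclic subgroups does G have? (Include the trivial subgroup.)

5

Each element a generates a cyclic subgroup ⟨a⟩; distinct elements may generate the same one (a cyclic group of order d has φ(d) generators).
Cyclic subgroups by order — order 1: 1; order 2: 1; order 4: 3.
Total: 5.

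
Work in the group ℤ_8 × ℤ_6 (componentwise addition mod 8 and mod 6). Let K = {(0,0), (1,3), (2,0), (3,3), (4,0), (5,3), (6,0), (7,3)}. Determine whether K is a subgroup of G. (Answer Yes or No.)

Yes

|K| = 8 divides |G| = 48, consistent with Lagrange.
K contains the identity, every element's inverse is in K, and K is closed under +: it is a subgroup.
In fact K = ⟨(7,3)⟩.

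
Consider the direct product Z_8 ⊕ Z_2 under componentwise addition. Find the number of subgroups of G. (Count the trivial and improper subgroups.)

11

|G| = 16, so by Lagrange every subgroup order divides 16. Divisors: 1, 2, 4, 8, 16.
Subgroups by order — order 1: 1; order 2: 3; order 4: 3; order 8: 3; order 16: 1.
Total: 1 + 3 + 3 + 3 + 1 = 11.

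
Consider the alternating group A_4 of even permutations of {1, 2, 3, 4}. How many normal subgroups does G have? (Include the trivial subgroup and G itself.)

3

G has 10 subgroups. Checking conjugation-invariance by order — order 1: 1/1 normal; order 2: 0/3 normal; order 3: 0/4 normal; order 4: 1/1 normal; order 12: 1/1 normal.
Total normal subgroups: 3.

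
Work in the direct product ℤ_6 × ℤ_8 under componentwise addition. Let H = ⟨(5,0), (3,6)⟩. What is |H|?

24

|⟨(5,0)⟩| = 6 and |⟨(3,6)⟩| = 4, so |H| is a multiple of lcm(6, 4) = 12 and divides |G| = 48.
Closing under the operation: H = {(0,0), (0,2), (0,4), (0,6), (1,0), (1,2), (1,4), (1,6), (2,0), (2,2), (2,4), (2,6), (3,0), (3,2), (3,4), (3,6), (4,0), (4,2), (4,4), (4,6), (5,0), (5,2), (5,4), (5,6)}, so |H| = 24.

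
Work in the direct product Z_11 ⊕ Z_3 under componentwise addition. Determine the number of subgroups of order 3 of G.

1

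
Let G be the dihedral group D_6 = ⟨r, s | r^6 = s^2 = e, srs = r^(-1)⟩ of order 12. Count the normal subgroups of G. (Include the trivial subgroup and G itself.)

G has 16 subgroups. Checking conjugation-invariance by order — order 1: 1/1 normal; order 2: 1/7 normal; order 3: 1/1 normal; order 4: 0/3 normal; order 6: 3/3 normal; order 12: 1/1 normal.
Total normal subgroups: 7.

7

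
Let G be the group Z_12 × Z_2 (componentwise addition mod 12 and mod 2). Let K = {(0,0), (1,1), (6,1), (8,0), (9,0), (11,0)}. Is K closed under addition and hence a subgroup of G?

(9,0) ∈ K but its inverse (3,0) ∉ K, so K is not a subgroup.

No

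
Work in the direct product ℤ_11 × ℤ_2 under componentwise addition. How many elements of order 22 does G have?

10

An element (a,b) has order lcm(ord(a), ord(b)); count pairs with lcm equal to 22.
Enumerating gives 10 such elements.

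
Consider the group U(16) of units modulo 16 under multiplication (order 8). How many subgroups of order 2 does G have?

|G| = 8 and 2 | 8, so subgroups of order 2 are possible by Lagrange.
The subgroups of order 2 are: {1, 15}; {1, 7}; {1, 9}.
So G has 3 subgroups of order 2.

3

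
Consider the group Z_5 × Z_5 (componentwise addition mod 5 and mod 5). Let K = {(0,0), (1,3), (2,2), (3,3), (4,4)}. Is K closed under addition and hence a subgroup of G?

(4,4) ∈ K but its inverse (1,1) ∉ K, so K is not a subgroup.

No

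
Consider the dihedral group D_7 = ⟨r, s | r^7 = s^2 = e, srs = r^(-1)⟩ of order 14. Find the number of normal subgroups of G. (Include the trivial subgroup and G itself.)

G has 10 subgroups. Checking conjugation-invariance by order — order 1: 1/1 normal; order 2: 0/7 normal; order 7: 1/1 normal; order 14: 1/1 normal.
Total normal subgroups: 3.

3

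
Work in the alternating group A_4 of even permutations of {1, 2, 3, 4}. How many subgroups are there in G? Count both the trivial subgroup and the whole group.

|G| = 12, so by Lagrange every subgroup order divides 12. Divisors: 1, 2, 3, 4, 6, 12.
Subgroups by order — order 1: 1; order 2: 3; order 3: 4; order 4: 1; order 6: 0; order 12: 1.
Total: 1 + 3 + 4 + 1 + 0 + 1 = 10.

10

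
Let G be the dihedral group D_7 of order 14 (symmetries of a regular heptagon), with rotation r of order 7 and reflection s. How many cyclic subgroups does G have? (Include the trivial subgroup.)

Group the elements of G by the cyclic subgroup they generate; each cyclic subgroup of order d accounts for φ(d) elements.
Cyclic subgroups by order — order 1: 1; order 2: 7; order 7: 1.
Total: 9.

9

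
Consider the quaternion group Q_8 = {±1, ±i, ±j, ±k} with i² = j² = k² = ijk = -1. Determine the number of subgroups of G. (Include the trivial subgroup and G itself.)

|G| = 8, so by Lagrange every subgroup order divides 8. Divisors: 1, 2, 4, 8.
Subgroups by order — order 1: 1; order 2: 1; order 4: 3; order 8: 1.
Total: 1 + 1 + 3 + 1 = 6.

6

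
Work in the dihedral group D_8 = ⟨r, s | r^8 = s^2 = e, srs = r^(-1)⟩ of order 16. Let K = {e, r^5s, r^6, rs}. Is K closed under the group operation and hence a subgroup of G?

No

r^6 ∈ K but its inverse r^2 ∉ K, so K is not a subgroup.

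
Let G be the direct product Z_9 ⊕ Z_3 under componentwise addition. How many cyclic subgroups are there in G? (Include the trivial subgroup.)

Group the elements of G by the cyclic subgroup they generate; each cyclic subgroup of order d accounts for φ(d) elements.
Cyclic subgroups by order — order 1: 1; order 3: 4; order 9: 3.
Total: 8.

8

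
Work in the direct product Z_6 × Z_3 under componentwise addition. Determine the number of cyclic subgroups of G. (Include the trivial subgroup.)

10

Group the elements of G by the cyclic subgroup they generate; each cyclic subgroup of order d accounts for φ(d) elements.
Cyclic subgroups by order — order 1: 1; order 2: 1; order 3: 4; order 6: 4.
Total: 10.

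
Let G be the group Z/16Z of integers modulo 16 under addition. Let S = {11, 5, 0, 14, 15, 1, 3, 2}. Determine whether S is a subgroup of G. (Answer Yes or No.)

No

3 ∈ S but its inverse 13 ∉ S, so S is not a subgroup.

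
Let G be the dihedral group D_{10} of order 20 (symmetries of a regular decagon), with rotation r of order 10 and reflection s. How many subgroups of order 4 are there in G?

5

|G| = 20 and 4 | 20, so subgroups of order 4 are possible by Lagrange.
The subgroups of order 4 are: {e, r^5, r^2s, r^7s}; {e, r^5, r^3s, r^8s}; {e, r^5, r^4s, r^9s}; {e, r^5, s, r^5s}; … (5 in all).
So G has 5 subgroups of order 4.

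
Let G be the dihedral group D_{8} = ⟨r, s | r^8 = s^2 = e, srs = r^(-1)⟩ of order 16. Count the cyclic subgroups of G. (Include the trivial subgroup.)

12

Group the elements of G by the cyclic subgroup they generate; each cyclic subgroup of order d accounts for φ(d) elements.
Cyclic subgroups by order — order 1: 1; order 2: 9; order 4: 1; order 8: 1.
Total: 12.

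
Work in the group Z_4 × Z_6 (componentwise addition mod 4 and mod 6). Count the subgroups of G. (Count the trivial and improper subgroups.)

16

|G| = 24, so by Lagrange every subgroup order divides 24. Divisors: 1, 2, 3, 4, 6, 8, 12, 24.
Subgroups by order — order 1: 1; order 2: 3; order 3: 1; order 4: 3; order 6: 3; order 8: 1; order 12: 3; order 24: 1.
Total: 1 + 3 + 1 + 3 + 3 + 1 + 3 + 1 = 16.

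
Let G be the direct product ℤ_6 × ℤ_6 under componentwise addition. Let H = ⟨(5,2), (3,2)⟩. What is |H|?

18

|⟨(5,2)⟩| = 6 and |⟨(3,2)⟩| = 6, so |H| is a multiple of lcm(6, 6) = 6 and divides |G| = 36.
Closing under the operation: H = {(0,0), (0,2), (0,4), (1,0), (1,2), (1,4), (2,0), (2,2), (2,4), (3,0), (3,2), (3,4), (4,0), (4,2), (4,4), (5,0), (5,2), (5,4)}, so |H| = 18.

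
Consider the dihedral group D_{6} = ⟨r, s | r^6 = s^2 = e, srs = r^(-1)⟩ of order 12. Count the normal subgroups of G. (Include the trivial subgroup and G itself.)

7

G has 16 subgroups. Checking conjugation-invariance by order — order 1: 1/1 normal; order 2: 1/7 normal; order 3: 1/1 normal; order 4: 0/3 normal; order 6: 3/3 normal; order 12: 1/1 normal.
Total normal subgroups: 7.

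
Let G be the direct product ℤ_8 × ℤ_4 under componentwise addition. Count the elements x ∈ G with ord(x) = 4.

12

An element (a,b) has order lcm(ord(a), ord(b)); count pairs with lcm equal to 4.
Enumerating gives 12 such elements.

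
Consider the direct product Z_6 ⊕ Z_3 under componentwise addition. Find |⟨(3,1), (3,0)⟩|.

6

|⟨(3,1)⟩| = 6 and |⟨(3,0)⟩| = 2, so |H| is a multiple of lcm(6, 2) = 6 and divides |G| = 18.
Closing under the operation: H = {(0,0), (0,1), (0,2), (3,0), (3,1), (3,2)}, so |H| = 6.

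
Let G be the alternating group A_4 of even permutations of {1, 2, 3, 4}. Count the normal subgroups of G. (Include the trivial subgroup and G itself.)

G has 10 subgroups. Checking conjugation-invariance by order — order 1: 1/1 normal; order 2: 0/3 normal; order 3: 0/4 normal; order 4: 1/1 normal; order 12: 1/1 normal.
Total normal subgroups: 3.

3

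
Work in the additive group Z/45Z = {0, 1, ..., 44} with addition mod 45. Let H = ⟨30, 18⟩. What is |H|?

15

|⟨30⟩| = 3 and |⟨18⟩| = 5, so |H| is a multiple of lcm(3, 5) = 15 and divides |G| = 45.
Closing under the operation: H = {0, 3, 6, 9, 12, 15, 18, 21, 24, 27, 30, 33, 36, 39, 42}, so |H| = 15.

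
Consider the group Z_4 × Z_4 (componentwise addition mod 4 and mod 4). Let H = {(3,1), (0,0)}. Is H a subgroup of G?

No

(3,1) ∈ H but its inverse (1,3) ∉ H, so H is not a subgroup.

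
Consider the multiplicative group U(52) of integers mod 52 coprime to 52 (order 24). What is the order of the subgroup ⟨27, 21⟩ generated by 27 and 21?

|⟨27⟩| = 2 and |⟨21⟩| = 4, so |H| is a multiple of lcm(2, 4) = 4 and divides |G| = 24.
Closing under the operation: H = {1, 5, 21, 25, 27, 31, 47, 51}, so |H| = 8.

8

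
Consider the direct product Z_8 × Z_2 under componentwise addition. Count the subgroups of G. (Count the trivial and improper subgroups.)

11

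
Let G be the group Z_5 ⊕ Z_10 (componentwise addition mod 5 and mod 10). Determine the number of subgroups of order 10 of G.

|G| = 50 and 10 | 50, so subgroups of order 10 are possible by Lagrange.
The subgroups of order 10 are: {(0,0), (0,1), (0,2), (0,3), (0,4), (0,5), (0,6), (0,7), (0,8), (0,9)}; {(0,0), (0,5), (1,0), (1,5), (2,0), (2,5), (3,0), (3,5), (4,0), (4,5)}; {(0,0), (0,5), (1,1), (1,6), (2,2), (2,7), (3,3), (3,8), (4,4), (4,9)}; {(0,0), (0,5), (1,2), (1,7), (2,4), (2,9), (3,1), (3,6), (4,3), (4,8)}; … (6 in all).
So G has 6 subgroups of order 10.

6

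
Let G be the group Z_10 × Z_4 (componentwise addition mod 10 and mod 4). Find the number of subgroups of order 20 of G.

|G| = 40 and 20 | 40, so subgroups of order 20 are possible by Lagrange.
The subgroups of order 20 are: {(0,0), (0,1), (0,2), (0,3), (2,0), (2,1), (2,2), (2,3), (4,0), (4,1), (4,2), (4,3), (6,0), (6,1), (6,2), (6,3), (8,0), (8,1), (8,2), (8,3)}; {(0,0), (0,2), (1,0), (1,2), (2,0), (2,2), (3,0), (3,2), (4,0), (4,2), (5,0), (5,2), (6,0), (6,2), (7,0), (7,2), (8,0), (8,2), (9,0), (9,2)}; {(0,0), (0,2), (1,1), (1,3), (2,0), (2,2), (3,1), (3,3), (4,0), (4,2), (5,1), (5,3), (6,0), (6,2), (7,1), (7,3), (8,0), (8,2), (9,1), (9,3)}.
So G has 3 subgroups of order 20.

3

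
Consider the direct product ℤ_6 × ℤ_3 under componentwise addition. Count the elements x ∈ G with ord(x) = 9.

An element (a,b) has order lcm(ord(a), ord(b)); count pairs with lcm equal to 9.
Enumerating gives 0 such elements.

0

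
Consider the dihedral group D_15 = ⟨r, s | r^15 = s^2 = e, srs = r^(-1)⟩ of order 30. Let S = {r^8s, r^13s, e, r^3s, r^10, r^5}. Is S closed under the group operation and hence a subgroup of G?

|S| = 6 divides |G| = 30, consistent with Lagrange.
S contains the identity, every element's inverse is in S, and S is closed under ·: it is a subgroup.

Yes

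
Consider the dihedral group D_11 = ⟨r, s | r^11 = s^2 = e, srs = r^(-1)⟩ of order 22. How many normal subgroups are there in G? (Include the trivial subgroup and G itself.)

G has 14 subgroups. Checking conjugation-invariance by order — order 1: 1/1 normal; order 2: 0/11 normal; order 11: 1/1 normal; order 22: 1/1 normal.
Total normal subgroups: 3.

3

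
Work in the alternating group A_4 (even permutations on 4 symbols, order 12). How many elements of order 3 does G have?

The elements of order 3 are: (2 3 4), (2 4 3), (1 2 3), (1 2 4), (1 3 2), (1 3 4), (1 4 2), (1 4 3).
That's 8.

8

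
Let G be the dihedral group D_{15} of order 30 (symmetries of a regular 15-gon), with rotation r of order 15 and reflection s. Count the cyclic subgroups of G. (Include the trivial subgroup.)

Group the elements of G by the cyclic subgroup they generate; each cyclic subgroup of order d accounts for φ(d) elements.
Cyclic subgroups by order — order 1: 1; order 2: 15; order 3: 1; order 5: 1; order 15: 1.
Total: 19.

19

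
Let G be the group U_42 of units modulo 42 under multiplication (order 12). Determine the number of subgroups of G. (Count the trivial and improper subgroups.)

10

|G| = 12, so by Lagrange every subgroup order divides 12. Divisors: 1, 2, 3, 4, 6, 12.
Subgroups by order — order 1: 1; order 2: 3; order 3: 1; order 4: 1; order 6: 3; order 12: 1.
Total: 1 + 3 + 1 + 1 + 3 + 1 = 10.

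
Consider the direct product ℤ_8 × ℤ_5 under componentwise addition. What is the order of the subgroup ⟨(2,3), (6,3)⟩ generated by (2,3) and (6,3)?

20

|⟨(2,3)⟩| = 20 and |⟨(6,3)⟩| = 20, so |H| is a multiple of lcm(20, 20) = 20 and divides |G| = 40.
Closing under the operation: H = {(0,0), (0,1), (0,2), (0,3), (0,4), (2,0), (2,1), (2,2), (2,3), (2,4), (4,0), (4,1), (4,2), (4,3), (4,4), (6,0), (6,1), (6,2), (6,3), (6,4)}, so |H| = 20.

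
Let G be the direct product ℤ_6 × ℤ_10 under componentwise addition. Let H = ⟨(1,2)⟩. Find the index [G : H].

2

|⟨(1,2)⟩| = 30 and |G| = 60.
By Lagrange, [G : H] = |G|/|H| = 60/30 = 2.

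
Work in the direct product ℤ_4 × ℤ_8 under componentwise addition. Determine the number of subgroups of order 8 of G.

|G| = 32 and 8 | 32, so subgroups of order 8 are possible by Lagrange.
The subgroups of order 8 are: {(0,0), (0,1), (0,2), (0,3), (0,4), (0,5), (0,6), (0,7)}; {(0,0), (0,2), (0,4), (0,6), (2,0), (2,2), (2,4), (2,6)}; {(0,0), (0,2), (0,4), (0,6), (2,1), (2,3), (2,5), (2,7)}; {(0,0), (0,4), (1,0), (1,4), (2,0), (2,4), (3,0), (3,4)}; … (7 in all).
So G has 7 subgroups of order 8.

7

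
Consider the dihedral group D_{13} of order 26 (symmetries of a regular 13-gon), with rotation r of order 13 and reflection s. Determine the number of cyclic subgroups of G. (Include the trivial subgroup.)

15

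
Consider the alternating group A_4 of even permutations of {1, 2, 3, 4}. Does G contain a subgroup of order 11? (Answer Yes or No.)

No

11 does not divide |G| = 12, so by Lagrange no subgroup of order 11 exists.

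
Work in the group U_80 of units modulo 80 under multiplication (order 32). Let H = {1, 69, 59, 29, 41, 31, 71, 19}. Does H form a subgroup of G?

|H| = 8 divides |G| = 32, consistent with Lagrange.
H contains the identity, every element's inverse is in H, and H is closed under ·: it is a subgroup.

Yes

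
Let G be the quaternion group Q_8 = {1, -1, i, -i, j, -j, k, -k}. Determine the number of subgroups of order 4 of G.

|G| = 8 and 4 | 8, so subgroups of order 4 are possible by Lagrange.
The subgroups of order 4 are: {1, -1, i, -i}; {1, -1, j, -j}; {1, -1, k, -k}.
So G has 3 subgroups of order 4.

3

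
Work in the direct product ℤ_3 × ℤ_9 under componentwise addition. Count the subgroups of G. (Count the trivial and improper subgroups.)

10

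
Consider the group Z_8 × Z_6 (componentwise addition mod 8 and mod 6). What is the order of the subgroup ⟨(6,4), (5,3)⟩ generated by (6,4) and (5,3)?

24

|⟨(6,4)⟩| = 12 and |⟨(5,3)⟩| = 8, so |H| is a multiple of lcm(12, 8) = 24 and divides |G| = 48.
Closing under the operation: H = {(0,0), (0,2), (0,4), (1,1), (1,3), (1,5), (2,0), (2,2), (2,4), (3,1), (3,3), (3,5), (4,0), (4,2), (4,4), (5,1), (5,3), (5,5), (6,0), (6,2), (6,4), (7,1), (7,3), (7,5)}, so |H| = 24.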